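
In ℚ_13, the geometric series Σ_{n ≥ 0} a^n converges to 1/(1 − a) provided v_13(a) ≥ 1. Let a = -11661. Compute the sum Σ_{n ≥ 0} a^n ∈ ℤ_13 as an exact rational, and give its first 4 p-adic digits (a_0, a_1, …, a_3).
Σ a^n = 1/(1 − a) = 1/11662;  first 4 digits = (1, 0, 9, 7)

v_13(a) = 2 ≥ 1, so the series converges in ℤ_13 to 1/(1 − a) = 1/(1 − (-11661)) = 1/11662. Expand this rational in ℤ_13: compute digits iteratively via d_i = x_i mod 13, x_{i+1} = (x_i − d_i)/13. The first 4 digits are (1, 0, 9, 7).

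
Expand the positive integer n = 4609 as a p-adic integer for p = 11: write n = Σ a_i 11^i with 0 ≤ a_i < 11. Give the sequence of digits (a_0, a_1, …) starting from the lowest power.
(a_0, a_1, …) = (0, 1, 5, 3)

Repeated division by 11 gives the digits low-to-high: 4609 = 1·11^1 + 5·11^2 + 3·11^3. Digit sequence: (0, 1, 5, 3).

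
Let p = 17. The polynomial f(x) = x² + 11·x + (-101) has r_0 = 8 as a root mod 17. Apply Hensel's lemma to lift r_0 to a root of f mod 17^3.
r_2 = 1419 (mod 4913)

Hensel: r_{i+1} = r_i − f(r_i)·(f′(r_i))^{-1} mod 17^{i+2}, f′(x) = 2x + 11. Iterate:
  r_0 = 8 (mod 17)
  r_1 = 263 (mod 289)
  r_2 = 1419 (mod 4913)
Final: r = 1419 satisfies f(r) ≡ 0 mod 17^3.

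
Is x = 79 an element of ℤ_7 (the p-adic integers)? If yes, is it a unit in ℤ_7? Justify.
x ∈ ℤ_7^× (unit); v_7(x) = 0

ℤ_7 = {x ∈ ℚ_7 : v_7(x) ≥ 0} and ℤ_7^× = {x ∈ ℤ_7 : v_7(x) = 0}. Here v_7(79) = v_7(num) − v_7(den) = 0; compare against these criteria.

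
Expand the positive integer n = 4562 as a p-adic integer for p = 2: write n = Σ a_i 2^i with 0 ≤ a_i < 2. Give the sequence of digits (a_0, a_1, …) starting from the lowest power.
(a_0, a_1, …) = (0, 1, 0, 0, 1, 0, 1, 1, 1, 0, 0, 0, 1)

Repeated division by 2 gives the digits low-to-high: 4562 = 1·2^1 + 1·2^4 + 1·2^6 + 1·2^7 + 1·2^8 + 1·2^12. Digit sequence: (0, 1, 0, 0, 1, 0, 1, 1, 1, 0, 0, 0, 1).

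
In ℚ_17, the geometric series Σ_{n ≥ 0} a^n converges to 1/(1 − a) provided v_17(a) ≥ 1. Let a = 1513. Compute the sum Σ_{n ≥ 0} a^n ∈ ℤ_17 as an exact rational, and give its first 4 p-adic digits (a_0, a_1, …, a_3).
Σ a^n = 1/(1 − a) = -1/1512;  first 4 digits = (1, 4, 4, 3)

v_17(a) = 1 ≥ 1, so the series converges in ℤ_17 to 1/(1 − a) = 1/(1 − 1513) = -1/1512. Expand this rational in ℤ_17: compute digits iteratively via d_i = x_i mod 17, x_{i+1} = (x_i − d_i)/17. The first 4 digits are (1, 4, 4, 3).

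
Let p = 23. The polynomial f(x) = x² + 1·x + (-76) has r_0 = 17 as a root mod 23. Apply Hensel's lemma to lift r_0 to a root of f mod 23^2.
r_1 = 86 (mod 529)

Hensel: r_{i+1} = r_i − f(r_i)·(f′(r_i))^{-1} mod 23^{i+2}, f′(x) = 2x + 1. Iterate:
  r_0 = 17 (mod 23)
  r_1 = 86 (mod 529)
Final: r = 86 satisfies f(r) ≡ 0 mod 23^2.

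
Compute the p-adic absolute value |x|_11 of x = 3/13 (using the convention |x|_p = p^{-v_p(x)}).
|3/13|_11 = 1

Step 1 — compute v_11(x) by factoring powers of 11 out of the numerator and denominator: v_11(3/13) = 0. Step 2 — apply |x|_p = p^{-v_p(x)} = 11^{0} = 1.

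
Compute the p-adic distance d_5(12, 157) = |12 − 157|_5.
d_5(12, 157) = 1/5

Step 1 — x − y = 12 − 157 = -145. Step 2 — v_5(-145) = 1 (factor: -145 = −(5^1 · 29); the sign does not affect v_p). Step 3 — |x − y|_5 = 5^{-1} = 1/5.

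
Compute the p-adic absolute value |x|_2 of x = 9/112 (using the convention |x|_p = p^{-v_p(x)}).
|9/112|_2 = 16

Step 1 — compute v_2(x) by factoring powers of 2 out of the numerator and denominator: v_2(9/112) = -4. Step 2 — apply |x|_p = p^{-v_p(x)} = 2^{4} = 16.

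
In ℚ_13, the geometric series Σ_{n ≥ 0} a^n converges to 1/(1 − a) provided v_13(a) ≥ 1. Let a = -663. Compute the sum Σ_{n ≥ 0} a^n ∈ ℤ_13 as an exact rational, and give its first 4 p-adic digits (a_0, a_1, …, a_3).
Σ a^n = 1/(1 − a) = 1/664;  first 4 digits = (1, 1, 10, 5)

v_13(a) = 1 ≥ 1, so the series converges in ℤ_13 to 1/(1 − a) = 1/(1 − (-663)) = 1/664. Expand this rational in ℤ_13: compute digits iteratively via d_i = x_i mod 13, x_{i+1} = (x_i − d_i)/13. The first 4 digits are (1, 1, 10, 5).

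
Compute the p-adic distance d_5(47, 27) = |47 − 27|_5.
d_5(47, 27) = 1/5

Step 1 — x − y = 47 − 27 = 20. Step 2 — v_5(20) = 1 (factor: 20 = (5^1 · 4); the sign does not affect v_p). Step 3 — |x − y|_5 = 5^{-1} = 1/5.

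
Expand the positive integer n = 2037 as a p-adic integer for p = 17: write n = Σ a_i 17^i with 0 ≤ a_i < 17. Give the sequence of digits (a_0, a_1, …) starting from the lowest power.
(a_0, a_1, …) = (14, 0, 7)

Repeated division by 17 gives the digits low-to-high: 2037 = 14 + 7·17^2. Digit sequence: (14, 0, 7).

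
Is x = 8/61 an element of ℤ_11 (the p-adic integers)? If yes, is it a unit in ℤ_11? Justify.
x ∈ ℤ_11^× (unit); v_11(x) = 0

ℤ_11 = {x ∈ ℚ_11 : v_11(x) ≥ 0} and ℤ_11^× = {x ∈ ℤ_11 : v_11(x) = 0}. Here v_11(8/61) = v_11(num) − v_11(den) = 0; compare against these criteria.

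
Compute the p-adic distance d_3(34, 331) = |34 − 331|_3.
d_3(34, 331) = 1/27

Step 1 — x − y = 34 − 331 = -297. Step 2 — v_3(-297) = 3 (factor: -297 = −(3^3 · 11); the sign does not affect v_p). Step 3 — |x − y|_3 = 3^{-3} = 1/27.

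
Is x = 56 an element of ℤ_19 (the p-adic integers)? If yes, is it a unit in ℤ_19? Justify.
x ∈ ℤ_19^× (unit); v_19(x) = 0

ℤ_19 = {x ∈ ℚ_19 : v_19(x) ≥ 0} and ℤ_19^× = {x ∈ ℤ_19 : v_19(x) = 0}. Here v_19(56) = v_19(num) − v_19(den) = 0; compare against these criteria.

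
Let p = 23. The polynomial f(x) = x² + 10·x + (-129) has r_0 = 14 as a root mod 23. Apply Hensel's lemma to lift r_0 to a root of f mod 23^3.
r_2 = 106 (mod 12167)

Hensel: r_{i+1} = r_i − f(r_i)·(f′(r_i))^{-1} mod 23^{i+2}, f′(x) = 2x + 10. Iterate:
  r_0 = 14 (mod 23)
  r_1 = 106 (mod 529)
  r_2 = 106 (mod 12167)
Final: r = 106 satisfies f(r) ≡ 0 mod 23^3.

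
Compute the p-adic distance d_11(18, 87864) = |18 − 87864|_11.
d_11(18, 87864) = 1/14641

Step 1 — x − y = 18 − 87864 = -87846. Step 2 — v_11(-87846) = 4 (factor: -87846 = −(11^4 · 6); the sign does not affect v_p). Step 3 — |x − y|_11 = 11^{-4} = 1/14641.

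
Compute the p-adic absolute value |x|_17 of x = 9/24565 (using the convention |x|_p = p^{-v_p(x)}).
|9/24565|_17 = 4913

Step 1 — compute v_17(x) by factoring powers of 17 out of the numerator and denominator: v_17(9/24565) = -3. Step 2 — apply |x|_p = p^{-v_p(x)} = 17^{3} = 4913.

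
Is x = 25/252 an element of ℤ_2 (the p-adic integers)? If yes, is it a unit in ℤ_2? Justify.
x ∉ ℤ_2 (v_2(x) = -2 < 0)

ℤ_2 = {x ∈ ℚ_2 : v_2(x) ≥ 0} and ℤ_2^× = {x ∈ ℤ_2 : v_2(x) = 0}. Here v_2(25/252) = v_2(num) − v_2(den) = -2; compare against these criteria.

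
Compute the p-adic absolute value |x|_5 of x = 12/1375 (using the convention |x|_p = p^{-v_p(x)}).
|12/1375|_5 = 125

Step 1 — compute v_5(x) by factoring powers of 5 out of the numerator and denominator: v_5(12/1375) = -3. Step 2 — apply |x|_p = p^{-v_p(x)} = 5^{3} = 125.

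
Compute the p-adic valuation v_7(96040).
v_7(96040) = 4

v_7(n) is the largest exponent k such that 7^k divides n. Factor out: 96040 = 7^4 · 40. (Sign doesn't affect v_p.) So v_7(96040) = 4.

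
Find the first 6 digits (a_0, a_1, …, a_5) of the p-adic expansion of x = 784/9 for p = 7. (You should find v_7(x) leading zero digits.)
(a_0, …, a_5) = (0, 0, 1, 4, 1, 6)

v_7(784/9) = 2, so a_0 = ... = a_1 = 0. Factor out: x = 7^2 · u with u = 16/9 a unit in ℤ_7. Expand u iteratively via a_{v+i} = u_i mod 7, u_{i+1} = (u_i − a_{v+i})/7:
  u_0 = 16/9;  a_2 = 1;  u_1 = (u_0 − 1)/7 = 1/9
  u_1 = 1/9;  a_3 = 4;  u_2 = (u_1 − 4)/7 = -5/9
  u_2 = -5/9;  a_4 = 1;  u_3 = (u_2 − 1)/7 = -2/9
  u_3 = -2/9;  a_5 = 6;  u_4 = (u_3 − 6)/7 = -8/9
Digits: (0, 0, 1, 4, 1, 6).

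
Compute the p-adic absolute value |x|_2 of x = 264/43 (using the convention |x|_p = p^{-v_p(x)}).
|264/43|_2 = 1/8

Step 1 — compute v_2(x) by factoring powers of 2 out of the numerator and denominator: v_2(264/43) = 3. Step 2 — apply |x|_p = p^{-v_p(x)} = 2^{-3} = 1/8.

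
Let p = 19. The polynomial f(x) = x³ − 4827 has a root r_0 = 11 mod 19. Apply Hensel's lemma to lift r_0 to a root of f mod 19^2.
r_1 = 315 (mod 361)

Hensel: r_{i+1} = r_i − f(r_i)/f′(r_i) mod 19^{i+2}, where f′(x) = 3x². Iterate:
  r_0 = 11 (mod 19)
  r_1 = 315 (mod 361)
Final: r = 315 with f(r) ≡ 0 mod 19^2.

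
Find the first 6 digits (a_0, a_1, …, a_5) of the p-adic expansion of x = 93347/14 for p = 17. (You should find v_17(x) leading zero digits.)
(a_0, …, a_5) = (0, 0, 0, 5, 1, 6)

v_17(93347/14) = 3, so a_0 = ... = a_2 = 0. Factor out: x = 17^3 · u with u = 19/14 a unit in ℤ_17. Expand u iteratively via a_{v+i} = u_i mod 17, u_{i+1} = (u_i − a_{v+i})/17:
  u_0 = 19/14;  a_3 = 5;  u_1 = (u_0 − 5)/17 = -3/14
  u_1 = -3/14;  a_4 = 1;  u_2 = (u_1 − 1)/17 = -1/14
  u_2 = -1/14;  a_5 = 6;  u_3 = (u_2 − 6)/17 = -5/14
Digits: (0, 0, 0, 5, 1, 6).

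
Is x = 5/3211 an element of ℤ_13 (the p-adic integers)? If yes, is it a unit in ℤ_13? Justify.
x ∉ ℤ_13 (v_13(x) = -2 < 0)

ℤ_13 = {x ∈ ℚ_13 : v_13(x) ≥ 0} and ℤ_13^× = {x ∈ ℤ_13 : v_13(x) = 0}. Here v_13(5/3211) = v_13(num) − v_13(den) = -2; compare against these criteria.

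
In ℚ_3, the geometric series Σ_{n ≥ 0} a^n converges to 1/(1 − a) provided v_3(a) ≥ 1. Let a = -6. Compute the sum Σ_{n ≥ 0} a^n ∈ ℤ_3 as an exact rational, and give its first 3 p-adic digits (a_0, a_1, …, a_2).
Σ a^n = 1/(1 − a) = 1/7;  first 3 digits = (1, 1, 0)

v_3(a) = 1 ≥ 1, so the series converges in ℤ_3 to 1/(1 − a) = 1/(1 − (-6)) = 1/7. Expand this rational in ℤ_3: compute digits iteratively via d_i = x_i mod 3, x_{i+1} = (x_i − d_i)/3. The first 3 digits are (1, 1, 0).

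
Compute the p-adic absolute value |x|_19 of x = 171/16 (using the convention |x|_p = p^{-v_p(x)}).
|171/16|_19 = 1/19

Step 1 — compute v_19(x) by factoring powers of 19 out of the numerator and denominator: v_19(171/16) = 1. Step 2 — apply |x|_p = p^{-v_p(x)} = 19^{-1} = 1/19.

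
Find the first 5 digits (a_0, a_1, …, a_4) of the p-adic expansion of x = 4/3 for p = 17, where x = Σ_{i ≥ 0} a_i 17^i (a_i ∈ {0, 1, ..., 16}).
(a_0, …, a_4) = (7, 11, 5, 11, 5)

v_17(4/3) = 0 (numerator and denominator both coprime to 17), so x ∈ ℤ_17^×. Compute digits iteratively via a_i = x_i mod 17, x_{i+1} = (x_i − a_i)/17, with x_0 = x:
  x_0 = 4/3;  a_0 = 7;  x_1 = (x_0 − 7)/17 = -1/3
  x_1 = -1/3;  a_1 = 11;  x_2 = (x_1 − 11)/17 = -2/3
  x_2 = -2/3;  a_2 = 5;  x_3 = (x_2 − 5)/17 = -1/3
  x_3 = -1/3;  a_3 = 11;  x_4 = (x_3 − 11)/17 = -2/3
  x_4 = -2/3;  a_4 = 5;  x_5 = (x_4 − 5)/17 = -1/3
Digits: (7, 11, 5, 11, 5).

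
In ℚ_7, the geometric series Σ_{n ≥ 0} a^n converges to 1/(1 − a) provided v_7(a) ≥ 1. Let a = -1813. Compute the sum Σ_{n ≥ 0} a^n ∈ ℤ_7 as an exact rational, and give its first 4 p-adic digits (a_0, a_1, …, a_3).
Σ a^n = 1/(1 − a) = 1/1814;  first 4 digits = (1, 0, 5, 1)

v_7(a) = 2 ≥ 1, so the series converges in ℤ_7 to 1/(1 − a) = 1/(1 − (-1813)) = 1/1814. Expand this rational in ℤ_7: compute digits iteratively via d_i = x_i mod 7, x_{i+1} = (x_i − d_i)/7. The first 4 digits are (1, 0, 5, 1).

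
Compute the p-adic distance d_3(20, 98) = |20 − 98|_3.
d_3(20, 98) = 1/3

Step 1 — x − y = 20 − 98 = -78. Step 2 — v_3(-78) = 1 (factor: -78 = −(3^1 · 26); the sign does not affect v_p). Step 3 — |x − y|_3 = 3^{-1} = 1/3.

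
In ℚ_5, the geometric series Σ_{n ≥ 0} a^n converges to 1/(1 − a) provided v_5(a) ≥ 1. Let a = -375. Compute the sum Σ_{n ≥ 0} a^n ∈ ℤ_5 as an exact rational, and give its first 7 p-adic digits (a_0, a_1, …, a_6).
Σ a^n = 1/(1 − a) = 1/376;  first 7 digits = (1, 0, 0, 2, 4, 4, 3)

v_5(a) = 3 ≥ 1, so the series converges in ℤ_5 to 1/(1 − a) = 1/(1 − (-375)) = 1/376. Expand this rational in ℤ_5: compute digits iteratively via d_i = x_i mod 5, x_{i+1} = (x_i − d_i)/5. The first 7 digits are (1, 0, 0, 2, 4, 4, 3).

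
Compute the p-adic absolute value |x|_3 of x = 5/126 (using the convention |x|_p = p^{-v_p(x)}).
|5/126|_3 = 9

Step 1 — compute v_3(x) by factoring powers of 3 out of the numerator and denominator: v_3(5/126) = -2. Step 2 — apply |x|_p = p^{-v_p(x)} = 3^{2} = 9.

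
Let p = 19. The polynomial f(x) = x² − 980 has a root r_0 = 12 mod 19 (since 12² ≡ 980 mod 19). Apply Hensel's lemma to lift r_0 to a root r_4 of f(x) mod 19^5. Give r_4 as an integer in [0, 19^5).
r_4 = 1096825 (mod 2476099)

Hensel's recurrence: r_{i+1} = r_i − f(r_i)·(f′(r_i))^{-1} mod 19^{i+2}, with f′(x) = 2x. Iterate:
  r_0 = 12 (mod 19)
  r_1 = 107 (mod 361)
  r_2 = 6244 (mod 6859)
  r_3 = 54257 (mod 130321)
  r_4 = 1096825 (mod 2476099)
Final: r_4 = 1096825, and one checks f(r_4) ≡ 0 mod 19^5.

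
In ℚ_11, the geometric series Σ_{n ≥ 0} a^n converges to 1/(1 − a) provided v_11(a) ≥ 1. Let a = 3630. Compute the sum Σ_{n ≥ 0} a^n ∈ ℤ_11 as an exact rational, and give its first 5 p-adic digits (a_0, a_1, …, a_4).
Σ a^n = 1/(1 − a) = -1/3629;  first 5 digits = (1, 0, 8, 2, 9)

v_11(a) = 2 ≥ 1, so the series converges in ℤ_11 to 1/(1 − a) = 1/(1 − 3630) = -1/3629. Expand this rational in ℤ_11: compute digits iteratively via d_i = x_i mod 11, x_{i+1} = (x_i − d_i)/11. The first 5 digits are (1, 0, 8, 2, 9).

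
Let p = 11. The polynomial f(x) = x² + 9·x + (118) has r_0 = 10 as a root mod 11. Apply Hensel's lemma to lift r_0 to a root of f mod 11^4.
r_3 = 4201 (mod 14641)

Hensel: r_{i+1} = r_i − f(r_i)·(f′(r_i))^{-1} mod 11^{i+2}, f′(x) = 2x + 9. Iterate:
  r_0 = 10 (mod 11)
  r_1 = 87 (mod 121)
  r_2 = 208 (mod 1331)
  r_3 = 4201 (mod 14641)
Final: r = 4201 satisfies f(r) ≡ 0 mod 11^4.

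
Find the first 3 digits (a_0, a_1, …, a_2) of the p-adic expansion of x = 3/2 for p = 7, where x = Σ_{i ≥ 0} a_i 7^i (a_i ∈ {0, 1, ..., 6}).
(a_0, …, a_2) = (5, 3, 3)

v_7(3/2) = 0 (numerator and denominator both coprime to 7), so x ∈ ℤ_7^×. Compute digits iteratively via a_i = x_i mod 7, x_{i+1} = (x_i − a_i)/7, with x_0 = x:
  x_0 = 3/2;  a_0 = 5;  x_1 = (x_0 − 5)/7 = -1/2
  x_1 = -1/2;  a_1 = 3;  x_2 = (x_1 − 3)/7 = -1/2
  x_2 = -1/2;  a_2 = 3;  x_3 = (x_2 − 3)/7 = -1/2
Digits: (5, 3, 3).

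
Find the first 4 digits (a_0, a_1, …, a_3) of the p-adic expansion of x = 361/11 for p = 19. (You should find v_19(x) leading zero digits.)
(a_0, …, a_3) = (0, 0, 7, 10)

v_19(361/11) = 2, so a_0 = ... = a_1 = 0. Factor out: x = 19^2 · u with u = 1/11 a unit in ℤ_19. Expand u iteratively via a_{v+i} = u_i mod 19, u_{i+1} = (u_i − a_{v+i})/19:
  u_0 = 1/11;  a_2 = 7;  u_1 = (u_0 − 7)/19 = -4/11
  u_1 = -4/11;  a_3 = 10;  u_2 = (u_1 − 10)/19 = -6/11
Digits: (0, 0, 7, 10).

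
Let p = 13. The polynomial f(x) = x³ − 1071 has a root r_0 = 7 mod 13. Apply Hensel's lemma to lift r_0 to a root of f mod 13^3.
r_2 = 1034 (mod 2197)

Hensel: r_{i+1} = r_i − f(r_i)/f′(r_i) mod 13^{i+2}, where f′(x) = 3x². Iterate:
  r_0 = 7 (mod 13)
  r_1 = 20 (mod 169)
  r_2 = 1034 (mod 2197)
Final: r = 1034 with f(r) ≡ 0 mod 13^3.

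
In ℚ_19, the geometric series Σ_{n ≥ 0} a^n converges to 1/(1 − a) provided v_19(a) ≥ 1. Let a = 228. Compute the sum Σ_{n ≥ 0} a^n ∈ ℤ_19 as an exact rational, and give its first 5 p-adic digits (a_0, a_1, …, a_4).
Σ a^n = 1/(1 − a) = -1/227;  first 5 digits = (1, 12, 11, 6, 3)

v_19(a) = 1 ≥ 1, so the series converges in ℤ_19 to 1/(1 − a) = 1/(1 − 228) = -1/227. Expand this rational in ℤ_19: compute digits iteratively via d_i = x_i mod 19, x_{i+1} = (x_i − d_i)/19. The first 5 digits are (1, 12, 11, 6, 3).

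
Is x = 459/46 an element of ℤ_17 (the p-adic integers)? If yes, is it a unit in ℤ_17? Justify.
x ∈ ℤ_17 but not a unit; v_17(x) = 1 > 0

ℤ_17 = {x ∈ ℚ_17 : v_17(x) ≥ 0} and ℤ_17^× = {x ∈ ℤ_17 : v_17(x) = 0}. Here v_17(459/46) = v_17(num) − v_17(den) = 1; compare against these criteria.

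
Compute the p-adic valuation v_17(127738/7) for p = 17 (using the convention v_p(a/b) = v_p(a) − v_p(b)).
v_17(127738/7) = 3

Factor powers of 17 from the numerator and denominator of the reduced fraction: 127738 = 17^3 · 26 and 7 = 17^0 · 7. Apply v_p(a/b) = v_p(a) − v_p(b): v_17(127738/7) = 3 − 0 = 3.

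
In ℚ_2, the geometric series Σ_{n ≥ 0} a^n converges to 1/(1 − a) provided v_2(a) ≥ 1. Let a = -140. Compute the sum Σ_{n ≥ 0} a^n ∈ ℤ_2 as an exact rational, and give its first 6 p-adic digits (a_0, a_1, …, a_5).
Σ a^n = 1/(1 − a) = 1/141;  first 6 digits = (1, 0, 1, 0, 0, 0)

v_2(a) = 2 ≥ 1, so the series converges in ℤ_2 to 1/(1 − a) = 1/(1 − (-140)) = 1/141. Expand this rational in ℤ_2: compute digits iteratively via d_i = x_i mod 2, x_{i+1} = (x_i − d_i)/2. The first 6 digits are (1, 0, 1, 0, 0, 0).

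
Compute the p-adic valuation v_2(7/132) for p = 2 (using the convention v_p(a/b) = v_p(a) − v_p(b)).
v_2(7/132) = -2

Factor powers of 2 from the numerator and denominator of the reduced fraction: 7 = 2^0 · 7 and 132 = 2^2 · 33. Apply v_p(a/b) = v_p(a) − v_p(b): v_2(7/132) = 0 − 2 = -2.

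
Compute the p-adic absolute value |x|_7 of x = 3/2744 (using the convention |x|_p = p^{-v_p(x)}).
|3/2744|_7 = 343

Step 1 — compute v_7(x) by factoring powers of 7 out of the numerator and denominator: v_7(3/2744) = -3. Step 2 — apply |x|_p = p^{-v_p(x)} = 7^{3} = 343.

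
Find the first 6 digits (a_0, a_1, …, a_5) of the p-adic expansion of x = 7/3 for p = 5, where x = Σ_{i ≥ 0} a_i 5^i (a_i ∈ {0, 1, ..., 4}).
(a_0, …, a_5) = (4, 3, 1, 3, 1, 3)

v_5(7/3) = 0 (numerator and denominator both coprime to 5), so x ∈ ℤ_5^×. Compute digits iteratively via a_i = x_i mod 5, x_{i+1} = (x_i − a_i)/5, with x_0 = x:
  x_0 = 7/3;  a_0 = 4;  x_1 = (x_0 − 4)/5 = -1/3
  x_1 = -1/3;  a_1 = 3;  x_2 = (x_1 − 3)/5 = -2/3
  x_2 = -2/3;  a_2 = 1;  x_3 = (x_2 − 1)/5 = -1/3
  x_3 = -1/3;  a_3 = 3;  x_4 = (x_3 − 3)/5 = -2/3
  x_4 = -2/3;  a_4 = 1;  x_5 = (x_4 − 1)/5 = -1/3
  x_5 = -1/3;  a_5 = 3;  x_6 = (x_5 − 3)/5 = -2/3
Digits: (4, 3, 1, 3, 1, 3).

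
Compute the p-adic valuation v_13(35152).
v_13(35152) = 3

v_13(n) is the largest exponent k such that 13^k divides n. Factor out: 35152 = 13^3 · 16. (Sign doesn't affect v_p.) So v_13(35152) = 3.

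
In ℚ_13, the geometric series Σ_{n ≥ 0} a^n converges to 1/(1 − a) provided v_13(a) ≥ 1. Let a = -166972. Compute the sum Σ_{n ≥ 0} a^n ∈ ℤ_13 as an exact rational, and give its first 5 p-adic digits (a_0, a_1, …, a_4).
Σ a^n = 1/(1 − a) = 1/166973;  first 5 digits = (1, 0, 0, 2, 7)

v_13(a) = 3 ≥ 1, so the series converges in ℤ_13 to 1/(1 − a) = 1/(1 − (-166972)) = 1/166973. Expand this rational in ℤ_13: compute digits iteratively via d_i = x_i mod 13, x_{i+1} = (x_i − d_i)/13. The first 5 digits are (1, 0, 0, 2, 7).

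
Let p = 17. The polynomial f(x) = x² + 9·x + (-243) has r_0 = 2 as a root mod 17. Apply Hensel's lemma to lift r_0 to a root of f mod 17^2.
r_1 = 19 (mod 289)

Hensel: r_{i+1} = r_i − f(r_i)·(f′(r_i))^{-1} mod 17^{i+2}, f′(x) = 2x + 9. Iterate:
  r_0 = 2 (mod 17)
  r_1 = 19 (mod 289)
Final: r = 19 satisfies f(r) ≡ 0 mod 17^2.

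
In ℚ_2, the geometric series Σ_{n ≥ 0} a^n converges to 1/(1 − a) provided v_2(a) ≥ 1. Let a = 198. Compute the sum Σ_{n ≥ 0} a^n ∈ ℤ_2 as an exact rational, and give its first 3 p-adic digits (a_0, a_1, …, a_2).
Σ a^n = 1/(1 − a) = -1/197;  first 3 digits = (1, 1, 0)

v_2(a) = 1 ≥ 1, so the series converges in ℤ_2 to 1/(1 − a) = 1/(1 − 198) = -1/197. Expand this rational in ℤ_2: compute digits iteratively via d_i = x_i mod 2, x_{i+1} = (x_i − d_i)/2. The first 3 digits are (1, 1, 0).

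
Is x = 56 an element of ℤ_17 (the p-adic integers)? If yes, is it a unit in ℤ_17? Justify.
x ∈ ℤ_17^× (unit); v_17(x) = 0

ℤ_17 = {x ∈ ℚ_17 : v_17(x) ≥ 0} and ℤ_17^× = {x ∈ ℤ_17 : v_17(x) = 0}. Here v_17(56) = v_17(num) − v_17(den) = 0; compare against these criteria.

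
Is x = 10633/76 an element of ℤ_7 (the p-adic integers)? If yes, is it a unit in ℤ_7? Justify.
x ∈ ℤ_7 but not a unit; v_7(x) = 3 > 0

ℤ_7 = {x ∈ ℚ_7 : v_7(x) ≥ 0} and ℤ_7^× = {x ∈ ℤ_7 : v_7(x) = 0}. Here v_7(10633/76) = v_7(num) − v_7(den) = 3; compare against these criteria.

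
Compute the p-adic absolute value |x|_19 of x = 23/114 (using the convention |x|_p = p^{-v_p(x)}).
|23/114|_19 = 19

Step 1 — compute v_19(x) by factoring powers of 19 out of the numerator and denominator: v_19(23/114) = -1. Step 2 — apply |x|_p = p^{-v_p(x)} = 19^{1} = 19.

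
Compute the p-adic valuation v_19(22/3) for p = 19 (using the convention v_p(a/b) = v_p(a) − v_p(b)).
v_19(22/3) = 0

Factor powers of 19 from the numerator and denominator of the reduced fraction: 22 = 19^0 · 22 and 3 = 19^0 · 3. Apply v_p(a/b) = v_p(a) − v_p(b): v_19(22/3) = 0 − 0 = 0.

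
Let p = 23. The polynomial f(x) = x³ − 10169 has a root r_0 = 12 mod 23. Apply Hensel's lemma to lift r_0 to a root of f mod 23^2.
r_1 = 334 (mod 529)

Hensel: r_{i+1} = r_i − f(r_i)/f′(r_i) mod 23^{i+2}, where f′(x) = 3x². Iterate:
  r_0 = 12 (mod 23)
  r_1 = 334 (mod 529)
Final: r = 334 with f(r) ≡ 0 mod 23^2.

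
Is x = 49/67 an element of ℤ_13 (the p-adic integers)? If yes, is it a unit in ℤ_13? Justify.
x ∈ ℤ_13^× (unit); v_13(x) = 0

ℤ_13 = {x ∈ ℚ_13 : v_13(x) ≥ 0} and ℤ_13^× = {x ∈ ℤ_13 : v_13(x) = 0}. Here v_13(49/67) = v_13(num) − v_13(den) = 0; compare against these criteria.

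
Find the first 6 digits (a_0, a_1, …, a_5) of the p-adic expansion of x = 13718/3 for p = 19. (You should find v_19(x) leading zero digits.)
(a_0, …, a_5) = (0, 0, 0, 7, 6, 6)

v_19(13718/3) = 3, so a_0 = ... = a_2 = 0. Factor out: x = 19^3 · u with u = 2/3 a unit in ℤ_19. Expand u iteratively via a_{v+i} = u_i mod 19, u_{i+1} = (u_i − a_{v+i})/19:
  u_0 = 2/3;  a_3 = 7;  u_1 = (u_0 − 7)/19 = -1/3
  u_1 = -1/3;  a_4 = 6;  u_2 = (u_1 − 6)/19 = -1/3
  u_2 = -1/3;  a_5 = 6;  u_3 = (u_2 − 6)/19 = -1/3
Digits: (0, 0, 0, 7, 6, 6).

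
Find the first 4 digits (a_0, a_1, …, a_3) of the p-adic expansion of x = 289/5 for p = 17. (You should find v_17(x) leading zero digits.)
(a_0, …, a_3) = (0, 0, 7, 3)

v_17(289/5) = 2, so a_0 = ... = a_1 = 0. Factor out: x = 17^2 · u with u = 1/5 a unit in ℤ_17. Expand u iteratively via a_{v+i} = u_i mod 17, u_{i+1} = (u_i − a_{v+i})/17:
  u_0 = 1/5;  a_2 = 7;  u_1 = (u_0 − 7)/17 = -2/5
  u_1 = -2/5;  a_3 = 3;  u_2 = (u_1 − 3)/17 = -1/5
Digits: (0, 0, 7, 3).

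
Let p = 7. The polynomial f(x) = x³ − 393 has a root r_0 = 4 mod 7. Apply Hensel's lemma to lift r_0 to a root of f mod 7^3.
r_2 = 312 (mod 343)

Hensel: r_{i+1} = r_i − f(r_i)/f′(r_i) mod 7^{i+2}, where f′(x) = 3x². Iterate:
  r_0 = 4 (mod 7)
  r_1 = 18 (mod 49)
  r_2 = 312 (mod 343)
Final: r = 312 with f(r) ≡ 0 mod 7^3.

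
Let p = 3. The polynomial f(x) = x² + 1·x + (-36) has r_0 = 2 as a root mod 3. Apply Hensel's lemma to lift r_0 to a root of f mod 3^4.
r_3 = 44 (mod 81)

Hensel: r_{i+1} = r_i − f(r_i)·(f′(r_i))^{-1} mod 3^{i+2}, f′(x) = 2x + 1. Iterate:
  r_0 = 2 (mod 3)
  r_1 = 8 (mod 9)
  r_2 = 17 (mod 27)
  r_3 = 44 (mod 81)
Final: r = 44 satisfies f(r) ≡ 0 mod 3^4.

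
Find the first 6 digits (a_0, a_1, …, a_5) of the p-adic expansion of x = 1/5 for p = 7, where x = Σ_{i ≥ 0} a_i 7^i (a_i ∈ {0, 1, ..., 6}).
(a_0, …, a_5) = (3, 1, 4, 5, 2, 1)

v_7(1/5) = 0 (numerator and denominator both coprime to 7), so x ∈ ℤ_7^×. Compute digits iteratively via a_i = x_i mod 7, x_{i+1} = (x_i − a_i)/7, with x_0 = x:
  x_0 = 1/5;  a_0 = 3;  x_1 = (x_0 − 3)/7 = -2/5
  x_1 = -2/5;  a_1 = 1;  x_2 = (x_1 − 1)/7 = -1/5
  x_2 = -1/5;  a_2 = 4;  x_3 = (x_2 − 4)/7 = -3/5
  x_3 = -3/5;  a_3 = 5;  x_4 = (x_3 − 5)/7 = -4/5
  x_4 = -4/5;  a_4 = 2;  x_5 = (x_4 − 2)/7 = -2/5
  x_5 = -2/5;  a_5 = 1;  x_6 = (x_5 − 1)/7 = -1/5
Digits: (3, 1, 4, 5, 2, 1).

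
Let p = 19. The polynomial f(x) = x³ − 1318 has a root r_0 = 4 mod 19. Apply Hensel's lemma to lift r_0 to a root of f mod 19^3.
r_2 = 2512 (mod 6859)

Hensel: r_{i+1} = r_i − f(r_i)/f′(r_i) mod 19^{i+2}, where f′(x) = 3x². Iterate:
  r_0 = 4 (mod 19)
  r_1 = 346 (mod 361)
  r_2 = 2512 (mod 6859)
Final: r = 2512 with f(r) ≡ 0 mod 19^3.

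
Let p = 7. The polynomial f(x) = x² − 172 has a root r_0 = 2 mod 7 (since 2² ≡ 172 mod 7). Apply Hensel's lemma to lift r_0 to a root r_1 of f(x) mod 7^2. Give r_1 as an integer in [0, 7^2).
r_1 = 44 (mod 49)

Hensel's recurrence: r_{i+1} = r_i − f(r_i)·(f′(r_i))^{-1} mod 7^{i+2}, with f′(x) = 2x. Iterate:
  r_0 = 2 (mod 7)
  r_1 = 44 (mod 49)
Final: r_1 = 44, and one checks f(r_1) ≡ 0 mod 7^2.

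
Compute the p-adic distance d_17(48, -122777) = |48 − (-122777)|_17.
d_17(48, -122777) = 1/4913

Step 1 — x − y = 48 − (-122777) = 122825. Step 2 — v_17(122825) = 3 (factor: 122825 = (17^3 · 25); the sign does not affect v_p). Step 3 — |x − y|_17 = 17^{-3} = 1/4913.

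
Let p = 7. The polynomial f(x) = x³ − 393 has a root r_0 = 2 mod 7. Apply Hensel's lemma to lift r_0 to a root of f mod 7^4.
r_3 = 471 (mod 2401)

Hensel: r_{i+1} = r_i − f(r_i)/f′(r_i) mod 7^{i+2}, where f′(x) = 3x². Iterate:
  r_0 = 2 (mod 7)
  r_1 = 30 (mod 49)
  r_2 = 128 (mod 343)
  r_3 = 471 (mod 2401)
Final: r = 471 with f(r) ≡ 0 mod 7^4.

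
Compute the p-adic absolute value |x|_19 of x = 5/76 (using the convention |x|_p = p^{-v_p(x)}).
|5/76|_19 = 19

Step 1 — compute v_19(x) by factoring powers of 19 out of the numerator and denominator: v_19(5/76) = -1. Step 2 — apply |x|_p = p^{-v_p(x)} = 19^{1} = 19.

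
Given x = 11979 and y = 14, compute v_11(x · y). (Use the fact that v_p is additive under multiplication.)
v_11(167706) = 3

v_p(x) = 3 (factor: 11979 = 11^3 · 9); v_p(y) = 0 (factor: 14 = 11^0 · 14). Additivity: v_p(xy) = v_p(x) + v_p(y) = 3 + 0 = 3. (Direct check: xy = 167706 = 11^3 · (126).)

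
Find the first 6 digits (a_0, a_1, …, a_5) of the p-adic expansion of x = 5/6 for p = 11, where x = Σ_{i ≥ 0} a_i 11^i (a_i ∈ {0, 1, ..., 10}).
(a_0, …, a_5) = (10, 1, 9, 1, 9, 1)

v_11(5/6) = 0 (numerator and denominator both coprime to 11), so x ∈ ℤ_11^×. Compute digits iteratively via a_i = x_i mod 11, x_{i+1} = (x_i − a_i)/11, with x_0 = x:
  x_0 = 5/6;  a_0 = 10;  x_1 = (x_0 − 10)/11 = -5/6
  x_1 = -5/6;  a_1 = 1;  x_2 = (x_1 − 1)/11 = -1/6
  x_2 = -1/6;  a_2 = 9;  x_3 = (x_2 − 9)/11 = -5/6
  x_3 = -5/6;  a_3 = 1;  x_4 = (x_3 − 1)/11 = -1/6
  x_4 = -1/6;  a_4 = 9;  x_5 = (x_4 − 9)/11 = -5/6
  x_5 = -5/6;  a_5 = 1;  x_6 = (x_5 − 1)/11 = -1/6
Digits: (10, 1, 9, 1, 9, 1).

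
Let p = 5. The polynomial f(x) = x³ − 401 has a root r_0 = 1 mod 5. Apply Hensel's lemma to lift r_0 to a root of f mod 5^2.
r_1 = 1 (mod 25)

Hensel: r_{i+1} = r_i − f(r_i)/f′(r_i) mod 5^{i+2}, where f′(x) = 3x². Iterate:
  r_0 = 1 (mod 5)
  r_1 = 1 (mod 25)
Final: r = 1 with f(r) ≡ 0 mod 5^2.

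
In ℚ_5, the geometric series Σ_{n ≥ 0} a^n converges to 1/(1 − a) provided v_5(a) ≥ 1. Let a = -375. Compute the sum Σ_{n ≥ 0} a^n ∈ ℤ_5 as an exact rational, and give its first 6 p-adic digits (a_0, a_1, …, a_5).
Σ a^n = 1/(1 − a) = 1/376;  first 6 digits = (1, 0, 0, 2, 4, 4)

v_5(a) = 3 ≥ 1, so the series converges in ℤ_5 to 1/(1 − a) = 1/(1 − (-375)) = 1/376. Expand this rational in ℤ_5: compute digits iteratively via d_i = x_i mod 5, x_{i+1} = (x_i − d_i)/5. The first 6 digits are (1, 0, 0, 2, 4, 4).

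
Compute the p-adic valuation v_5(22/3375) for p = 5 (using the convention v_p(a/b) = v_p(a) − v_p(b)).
v_5(22/3375) = -3

Factor powers of 5 from the numerator and denominator of the reduced fraction: 22 = 5^0 · 22 and 3375 = 5^3 · 27. Apply v_p(a/b) = v_p(a) − v_p(b): v_5(22/3375) = 0 − 3 = -3.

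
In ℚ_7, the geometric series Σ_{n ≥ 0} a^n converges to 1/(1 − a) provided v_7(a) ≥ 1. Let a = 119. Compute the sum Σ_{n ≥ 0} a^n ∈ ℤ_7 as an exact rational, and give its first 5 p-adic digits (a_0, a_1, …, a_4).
Σ a^n = 1/(1 − a) = -1/118;  first 5 digits = (1, 3, 4, 5, 4)

v_7(a) = 1 ≥ 1, so the series converges in ℤ_7 to 1/(1 − a) = 1/(1 − 119) = -1/118. Expand this rational in ℤ_7: compute digits iteratively via d_i = x_i mod 7, x_{i+1} = (x_i − d_i)/7. The first 5 digits are (1, 3, 4, 5, 4).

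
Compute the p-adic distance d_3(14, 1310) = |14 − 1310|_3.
d_3(14, 1310) = 1/81

Step 1 — x − y = 14 − 1310 = -1296. Step 2 — v_3(-1296) = 4 (factor: -1296 = −(3^4 · 16); the sign does not affect v_p). Step 3 — |x − y|_3 = 3^{-4} = 1/81.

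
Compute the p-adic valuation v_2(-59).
v_2(-59) = 0

v_2(n) is the largest exponent k such that 2^k divides n. Factor out: -59 = -2^0 · 59. (Sign doesn't affect v_p.) So v_2(-59) = 0.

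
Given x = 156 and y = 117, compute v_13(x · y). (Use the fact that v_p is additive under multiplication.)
v_13(18252) = 2

v_p(x) = 1 (factor: 156 = 13^1 · 12); v_p(y) = 1 (factor: 117 = 13^1 · 9). Additivity: v_p(xy) = v_p(x) + v_p(y) = 1 + 1 = 2. (Direct check: xy = 18252 = 13^2 · (108).)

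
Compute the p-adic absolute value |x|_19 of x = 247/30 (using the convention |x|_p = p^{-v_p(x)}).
|247/30|_19 = 1/19

Step 1 — compute v_19(x) by factoring powers of 19 out of the numerator and denominator: v_19(247/30) = 1. Step 2 — apply |x|_p = p^{-v_p(x)} = 19^{-1} = 1/19.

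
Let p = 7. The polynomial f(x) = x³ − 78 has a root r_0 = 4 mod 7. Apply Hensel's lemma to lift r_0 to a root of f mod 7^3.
r_2 = 284 (mod 343)

Hensel: r_{i+1} = r_i − f(r_i)/f′(r_i) mod 7^{i+2}, where f′(x) = 3x². Iterate:
  r_0 = 4 (mod 7)
  r_1 = 39 (mod 49)
  r_2 = 284 (mod 343)
Final: r = 284 with f(r) ≡ 0 mod 7^3.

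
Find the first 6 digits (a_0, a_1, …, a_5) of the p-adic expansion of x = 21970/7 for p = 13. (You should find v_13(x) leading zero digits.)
(a_0, …, a_5) = (0, 0, 0, 7, 7, 5)

v_13(21970/7) = 3, so a_0 = ... = a_2 = 0. Factor out: x = 13^3 · u with u = 10/7 a unit in ℤ_13. Expand u iteratively via a_{v+i} = u_i mod 13, u_{i+1} = (u_i − a_{v+i})/13:
  u_0 = 10/7;  a_3 = 7;  u_1 = (u_0 − 7)/13 = -3/7
  u_1 = -3/7;  a_4 = 7;  u_2 = (u_1 − 7)/13 = -4/7
  u_2 = -4/7;  a_5 = 5;  u_3 = (u_2 − 5)/13 = -3/7
Digits: (0, 0, 0, 7, 7, 5).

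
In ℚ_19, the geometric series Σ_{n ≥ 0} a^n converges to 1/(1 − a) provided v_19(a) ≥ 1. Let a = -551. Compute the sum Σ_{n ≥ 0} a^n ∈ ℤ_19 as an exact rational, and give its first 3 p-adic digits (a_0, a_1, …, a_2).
Σ a^n = 1/(1 − a) = 1/552;  first 3 digits = (1, 9, 3)

v_19(a) = 1 ≥ 1, so the series converges in ℤ_19 to 1/(1 − a) = 1/(1 − (-551)) = 1/552. Expand this rational in ℤ_19: compute digits iteratively via d_i = x_i mod 19, x_{i+1} = (x_i − d_i)/19. The first 3 digits are (1, 9, 3).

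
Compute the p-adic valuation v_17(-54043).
v_17(-54043) = 3

v_17(n) is the largest exponent k such that 17^k divides n. Factor out: -54043 = -17^3 · 11. (Sign doesn't affect v_p.) So v_17(-54043) = 3.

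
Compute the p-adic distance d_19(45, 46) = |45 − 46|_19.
d_19(45, 46) = 1

Step 1 — x − y = 45 − 46 = -1. Step 2 — v_19(-1) = 0 (factor: -1 = −(19^0 · 1); the sign does not affect v_p). Step 3 — |x − y|_19 = 19^{0} = 1.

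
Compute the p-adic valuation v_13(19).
v_13(19) = 0

v_13(n) is the largest exponent k such that 13^k divides n. Factor out: 19 = 13^0 · 19. (Sign doesn't affect v_p.) So v_13(19) = 0.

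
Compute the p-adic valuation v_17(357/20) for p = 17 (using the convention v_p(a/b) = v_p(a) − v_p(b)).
v_17(357/20) = 1

Factor powers of 17 from the numerator and denominator of the reduced fraction: 357 = 17^1 · 21 and 20 = 17^0 · 20. Apply v_p(a/b) = v_p(a) − v_p(b): v_17(357/20) = 1 − 0 = 1.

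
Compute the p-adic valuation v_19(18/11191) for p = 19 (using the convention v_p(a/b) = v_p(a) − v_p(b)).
v_19(18/11191) = -2

Factor powers of 19 from the numerator and denominator of the reduced fraction: 18 = 19^0 · 18 and 11191 = 19^2 · 31. Apply v_p(a/b) = v_p(a) − v_p(b): v_19(18/11191) = 0 − 2 = -2.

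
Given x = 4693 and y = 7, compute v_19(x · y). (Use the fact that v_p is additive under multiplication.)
v_19(32851) = 2

v_p(x) = 2 (factor: 4693 = 19^2 · 13); v_p(y) = 0 (factor: 7 = 19^0 · 7). Additivity: v_p(xy) = v_p(x) + v_p(y) = 2 + 0 = 2. (Direct check: xy = 32851 = 19^2 · (91).)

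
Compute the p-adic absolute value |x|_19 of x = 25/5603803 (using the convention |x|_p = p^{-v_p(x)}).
|25/5603803|_19 = 130321

Step 1 — compute v_19(x) by factoring powers of 19 out of the numerator and denominator: v_19(25/5603803) = -4. Step 2 — apply |x|_p = p^{-v_p(x)} = 19^{4} = 130321.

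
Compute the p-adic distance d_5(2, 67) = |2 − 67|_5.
d_5(2, 67) = 1/5

Step 1 — x − y = 2 − 67 = -65. Step 2 — v_5(-65) = 1 (factor: -65 = −(5^1 · 13); the sign does not affect v_p). Step 3 — |x − y|_5 = 5^{-1} = 1/5.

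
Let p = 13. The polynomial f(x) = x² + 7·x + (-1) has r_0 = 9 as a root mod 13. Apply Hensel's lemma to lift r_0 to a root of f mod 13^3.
r_2 = 152 (mod 2197)

Hensel: r_{i+1} = r_i − f(r_i)·(f′(r_i))^{-1} mod 13^{i+2}, f′(x) = 2x + 7. Iterate:
  r_0 = 9 (mod 13)
  r_1 = 152 (mod 169)
  r_2 = 152 (mod 2197)
Final: r = 152 satisfies f(r) ≡ 0 mod 13^3.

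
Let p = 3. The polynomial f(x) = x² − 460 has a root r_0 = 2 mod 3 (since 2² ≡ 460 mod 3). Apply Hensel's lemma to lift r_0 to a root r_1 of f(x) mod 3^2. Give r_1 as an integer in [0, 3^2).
r_1 = 8 (mod 9)

Hensel's recurrence: r_{i+1} = r_i − f(r_i)·(f′(r_i))^{-1} mod 3^{i+2}, with f′(x) = 2x. Iterate:
  r_0 = 2 (mod 3)
  r_1 = 8 (mod 9)
Final: r_1 = 8, and one checks f(r_1) ≡ 0 mod 3^2.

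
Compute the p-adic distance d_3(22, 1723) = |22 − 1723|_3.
d_3(22, 1723) = 1/243

Step 1 — x − y = 22 − 1723 = -1701. Step 2 — v_3(-1701) = 5 (factor: -1701 = −(3^5 · 7); the sign does not affect v_p). Step 3 — |x − y|_3 = 3^{-5} = 1/243.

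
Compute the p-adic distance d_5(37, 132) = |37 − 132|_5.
d_5(37, 132) = 1/5

Step 1 — x − y = 37 − 132 = -95. Step 2 — v_5(-95) = 1 (factor: -95 = −(5^1 · 19); the sign does not affect v_p). Step 3 — |x − y|_5 = 5^{-1} = 1/5.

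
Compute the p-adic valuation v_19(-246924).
v_19(-246924) = 3

v_19(n) is the largest exponent k such that 19^k divides n. Factor out: -246924 = -19^3 · 36. (Sign doesn't affect v_p.) So v_19(-246924) = 3.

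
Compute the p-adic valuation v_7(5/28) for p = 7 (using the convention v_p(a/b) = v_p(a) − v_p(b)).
v_7(5/28) = -1

Factor powers of 7 from the numerator and denominator of the reduced fraction: 5 = 7^0 · 5 and 28 = 7^1 · 4. Apply v_p(a/b) = v_p(a) − v_p(b): v_7(5/28) = 0 − 1 = -1.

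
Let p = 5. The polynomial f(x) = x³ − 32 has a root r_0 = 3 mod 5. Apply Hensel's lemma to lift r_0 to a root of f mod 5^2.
r_1 = 18 (mod 25)

Hensel: r_{i+1} = r_i − f(r_i)/f′(r_i) mod 5^{i+2}, where f′(x) = 3x². Iterate:
  r_0 = 3 (mod 5)
  r_1 = 18 (mod 25)
Final: r = 18 with f(r) ≡ 0 mod 5^2.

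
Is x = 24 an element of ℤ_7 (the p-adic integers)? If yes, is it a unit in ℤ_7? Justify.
x ∈ ℤ_7^× (unit); v_7(x) = 0

ℤ_7 = {x ∈ ℚ_7 : v_7(x) ≥ 0} and ℤ_7^× = {x ∈ ℤ_7 : v_7(x) = 0}. Here v_7(24) = v_7(num) − v_7(den) = 0; compare against these criteria.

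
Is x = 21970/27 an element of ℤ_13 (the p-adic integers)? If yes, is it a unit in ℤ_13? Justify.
x ∈ ℤ_13 but not a unit; v_13(x) = 3 > 0

ℤ_13 = {x ∈ ℚ_13 : v_13(x) ≥ 0} and ℤ_13^× = {x ∈ ℤ_13 : v_13(x) = 0}. Here v_13(21970/27) = v_13(num) − v_13(den) = 3; compare against these criteria.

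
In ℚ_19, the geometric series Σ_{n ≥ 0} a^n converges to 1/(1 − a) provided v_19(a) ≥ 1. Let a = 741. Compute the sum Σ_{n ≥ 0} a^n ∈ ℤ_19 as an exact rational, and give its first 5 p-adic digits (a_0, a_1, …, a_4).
Σ a^n = 1/(1 − a) = -1/740;  first 5 digits = (1, 1, 3, 5, 11)

v_19(a) = 1 ≥ 1, so the series converges in ℤ_19 to 1/(1 − a) = 1/(1 − 741) = -1/740. Expand this rational in ℤ_19: compute digits iteratively via d_i = x_i mod 19, x_{i+1} = (x_i − d_i)/19. The first 5 digits are (1, 1, 3, 5, 11).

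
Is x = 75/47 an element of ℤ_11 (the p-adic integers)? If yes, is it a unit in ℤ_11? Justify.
x ∈ ℤ_11^× (unit); v_11(x) = 0

ℤ_11 = {x ∈ ℚ_11 : v_11(x) ≥ 0} and ℤ_11^× = {x ∈ ℤ_11 : v_11(x) = 0}. Here v_11(75/47) = v_11(num) − v_11(den) = 0; compare against these criteria.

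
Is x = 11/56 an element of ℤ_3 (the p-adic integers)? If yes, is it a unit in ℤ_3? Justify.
x ∈ ℤ_3^× (unit); v_3(x) = 0

ℤ_3 = {x ∈ ℚ_3 : v_3(x) ≥ 0} and ℤ_3^× = {x ∈ ℤ_3 : v_3(x) = 0}. Here v_3(11/56) = v_3(num) − v_3(den) = 0; compare against these criteria.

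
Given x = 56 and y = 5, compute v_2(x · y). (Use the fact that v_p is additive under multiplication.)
v_2(280) = 3

v_p(x) = 3 (factor: 56 = 2^3 · 7); v_p(y) = 0 (factor: 5 = 2^0 · 5). Additivity: v_p(xy) = v_p(x) + v_p(y) = 3 + 0 = 3. (Direct check: xy = 280 = 2^3 · (35).)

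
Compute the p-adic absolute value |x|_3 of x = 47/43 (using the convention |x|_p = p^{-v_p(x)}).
|47/43|_3 = 1

Step 1 — compute v_3(x) by factoring powers of 3 out of the numerator and denominator: v_3(47/43) = 0. Step 2 — apply |x|_p = p^{-v_p(x)} = 3^{0} = 1.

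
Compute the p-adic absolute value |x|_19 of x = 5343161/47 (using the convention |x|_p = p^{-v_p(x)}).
|5343161/47|_19 = 1/130321

Step 1 — compute v_19(x) by factoring powers of 19 out of the numerator and denominator: v_19(5343161/47) = 4. Step 2 — apply |x|_p = p^{-v_p(x)} = 19^{-4} = 1/130321.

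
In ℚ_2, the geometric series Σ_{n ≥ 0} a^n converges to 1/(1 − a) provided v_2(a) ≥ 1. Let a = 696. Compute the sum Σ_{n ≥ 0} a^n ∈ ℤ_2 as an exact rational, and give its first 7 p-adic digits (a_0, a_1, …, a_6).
Σ a^n = 1/(1 − a) = -1/695;  first 7 digits = (1, 0, 0, 1, 1, 1, 1)

v_2(a) = 3 ≥ 1, so the series converges in ℤ_2 to 1/(1 − a) = 1/(1 − 696) = -1/695. Expand this rational in ℤ_2: compute digits iteratively via d_i = x_i mod 2, x_{i+1} = (x_i − d_i)/2. The first 7 digits are (1, 0, 0, 1, 1, 1, 1).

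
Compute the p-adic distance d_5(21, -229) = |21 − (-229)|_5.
d_5(21, -229) = 1/125

Step 1 — x − y = 21 − (-229) = 250. Step 2 — v_5(250) = 3 (factor: 250 = (5^3 · 2); the sign does not affect v_p). Step 3 — |x − y|_5 = 5^{-3} = 1/125.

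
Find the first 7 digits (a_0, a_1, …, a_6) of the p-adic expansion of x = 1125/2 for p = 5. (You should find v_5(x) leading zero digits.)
(a_0, …, a_6) = (0, 0, 0, 2, 3, 2, 2)

v_5(1125/2) = 3, so a_0 = ... = a_2 = 0. Factor out: x = 5^3 · u with u = 9/2 a unit in ℤ_5. Expand u iteratively via a_{v+i} = u_i mod 5, u_{i+1} = (u_i − a_{v+i})/5:
  u_0 = 9/2;  a_3 = 2;  u_1 = (u_0 − 2)/5 = 1/2
  u_1 = 1/2;  a_4 = 3;  u_2 = (u_1 − 3)/5 = -1/2
  u_2 = -1/2;  a_5 = 2;  u_3 = (u_2 − 2)/5 = -1/2
  u_3 = -1/2;  a_6 = 2;  u_4 = (u_3 − 2)/5 = -1/2
Digits: (0, 0, 0, 2, 3, 2, 2).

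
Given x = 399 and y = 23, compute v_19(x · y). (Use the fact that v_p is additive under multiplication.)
v_19(9177) = 1

v_p(x) = 1 (factor: 399 = 19^1 · 21); v_p(y) = 0 (factor: 23 = 19^0 · 23). Additivity: v_p(xy) = v_p(x) + v_p(y) = 1 + 0 = 1. (Direct check: xy = 9177 = 19^1 · (483).)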